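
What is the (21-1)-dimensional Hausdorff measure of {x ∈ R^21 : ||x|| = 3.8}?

|∂B_21(3.8)| ≈ 1.15462e+11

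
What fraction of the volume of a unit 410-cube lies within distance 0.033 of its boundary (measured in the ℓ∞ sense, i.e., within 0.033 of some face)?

The inner cube has side 1-2·0.033 = 0.934 and volume (0.934)^410 ≈ 6.954e-13, so the shell holds 1 - 6.954e-13 of the volume.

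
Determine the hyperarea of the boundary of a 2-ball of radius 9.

|∂B_2(9)| = 2πr = 2π·9 ≈ 56.5487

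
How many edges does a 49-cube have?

Number of 1-faces = C(49,1)·2^(49-1) = 49·281474976710656 = 13792273858822144.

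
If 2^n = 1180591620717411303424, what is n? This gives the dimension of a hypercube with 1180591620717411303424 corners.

2^n = 1180591620717411303424 ⇒ n = log_2(1180591620717411303424) = 70.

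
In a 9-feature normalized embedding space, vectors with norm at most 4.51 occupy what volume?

V_9(4.51) = π^(9/2) · (4.51)^9 / Γ(9/2 + 1) ≈ 2.54628e+06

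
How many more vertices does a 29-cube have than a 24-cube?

The 29-cube has 2^29 = 536870912 vertices. The 24-cube has 2^24 = 16777216 vertices. Difference: 536870912 - 16777216 = 520093696.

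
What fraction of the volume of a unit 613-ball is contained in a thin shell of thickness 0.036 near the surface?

Shell fraction = 1 - (1-0.036)^613 ≈ 1 - 1.735e-10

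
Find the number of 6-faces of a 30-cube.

Choose 6 of 30 axes to span the face (C(30,6) = 593775 ways), then fix each of the remaining 24 coordinates at one of its two extreme values (2^24 = 16777216 ways): 593775·16777216 = 9961891430400.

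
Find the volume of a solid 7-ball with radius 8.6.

The n-ball volume is π^(n/2)·r^n/Γ(n/2+1). With n=7, r=8.6: V ≈ 1.64388e+07.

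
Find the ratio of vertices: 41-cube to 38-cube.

The 41-cube has 2^41 = 2199023255552 vertices. The 38-cube has 2^38 = 274877906944 vertices. Ratio: 2199023255552/274877906944 = 8.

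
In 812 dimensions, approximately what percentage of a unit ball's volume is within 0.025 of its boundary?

1 - (1-0.025)^812 ≈ 0.9999999988 ≈ (100 - 1.18e-07)%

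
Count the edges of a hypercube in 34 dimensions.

The 34-cube has n·2^(n-1) = 34·2^33 = 34·8589934592 = 292057776128 edges.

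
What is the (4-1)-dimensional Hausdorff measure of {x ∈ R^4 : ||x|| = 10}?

The surface area of an n-ball is 2π^(n/2) r^(n-1) / Γ(n/2). For n=4, r=10: 2000·π^2 ≈ 19739.2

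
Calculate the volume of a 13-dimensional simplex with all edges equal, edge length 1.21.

V = (1.21^13 / 13!) · √((13+1) / 2^13) ≈ 7.91222e-11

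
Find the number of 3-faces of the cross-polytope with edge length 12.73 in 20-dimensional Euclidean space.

An n-cross-polytope has 2^(k+1)·C(n,k+1) k-faces. Here 2^4·C(20,4) = 16·4845 = 77520.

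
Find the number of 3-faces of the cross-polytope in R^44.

Number of 3-faces = 2^(3+1) · C(44,3+1) = 16 · 135751 = 2172016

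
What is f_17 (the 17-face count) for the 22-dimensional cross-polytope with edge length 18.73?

f_17(22-orthoplex) = 2^18 · (22 choose 18) = 1917583360.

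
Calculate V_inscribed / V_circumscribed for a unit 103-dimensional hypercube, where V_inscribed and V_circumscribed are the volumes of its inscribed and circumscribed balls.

Volume scales as r^n, and r_in/r_out = 1/√103, giving (1/√103)^103 ≈ 2.18214e-104.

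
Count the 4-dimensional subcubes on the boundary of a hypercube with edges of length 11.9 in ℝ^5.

f_4(5-cube) = (5 choose 4) · 2^1 = 10.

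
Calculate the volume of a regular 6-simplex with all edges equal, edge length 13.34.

Volume = 13.34^6 · √(7/2^6) / 6! ≈ 2588.58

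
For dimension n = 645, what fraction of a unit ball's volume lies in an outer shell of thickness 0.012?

1 - (1-0.012)^645 ≈ 0.999585 ≈ 99.9585%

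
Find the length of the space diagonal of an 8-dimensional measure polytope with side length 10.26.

||(10.26,10.26,...,10.26)|| = √(8)·10.26 ≈ 29.0197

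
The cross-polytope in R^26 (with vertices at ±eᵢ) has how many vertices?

Number of vertices = 2n = 52.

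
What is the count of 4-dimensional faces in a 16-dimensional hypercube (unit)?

An n-cube has C(n,k)·2^(n-k) k-faces. Here C(16,4)·2^12 = 1820·4096 = 7454720.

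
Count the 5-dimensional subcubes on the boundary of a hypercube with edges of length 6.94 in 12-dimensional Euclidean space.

Number of 5-faces = C(12,5) · 2^(12-5) = 792 · 128 = 101376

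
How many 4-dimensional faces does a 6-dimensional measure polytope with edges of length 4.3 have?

An n-cube has C(n,k)·2^(n-k) k-faces. Here C(6,4)·2^2 = 15·4 = 60.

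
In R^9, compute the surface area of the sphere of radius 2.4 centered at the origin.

S_9(2.4) = 2·π^(9/2)·(2.4)^8 / Γ(9/2) ≈ 32677.6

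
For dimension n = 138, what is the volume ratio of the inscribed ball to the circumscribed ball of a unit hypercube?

V_in / V_out = (r_in/r_out)^138 = (1/√138)^138 = 138^(-138/2) ≈ 2.2302e-148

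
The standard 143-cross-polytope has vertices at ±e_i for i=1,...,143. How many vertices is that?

An n-cross-polytope has 2n vertices; here n = 143, giving 286.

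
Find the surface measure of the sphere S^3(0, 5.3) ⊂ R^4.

|∂B_4(5.3)| ≈ 2938.71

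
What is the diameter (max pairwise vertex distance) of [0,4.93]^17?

Diagonal = √17 · 4.93 ≈ 20.3269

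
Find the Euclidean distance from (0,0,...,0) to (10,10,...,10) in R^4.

d = √(10² + 10² + ... + 10²) [4 terms] = √(4·10²) = 10√4 = 20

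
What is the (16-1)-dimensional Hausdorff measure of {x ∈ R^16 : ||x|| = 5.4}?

The surface area of an n-ball is 2π^(n/2) r^(n-1) / Γ(n/2). For n=16, r=5.4: 3.64506e+11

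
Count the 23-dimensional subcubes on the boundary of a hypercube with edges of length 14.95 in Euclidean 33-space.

An n-cube has C(n,k)·2^(n-k) k-faces. Here C(33,23)·2^10 = 92561040·1024 = 94782504960.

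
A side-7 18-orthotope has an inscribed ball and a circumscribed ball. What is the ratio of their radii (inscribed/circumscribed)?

r_in / r_out = (7/2) / (7√18/2) = 1/√18 ≈ 0.235702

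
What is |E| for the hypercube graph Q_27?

An n-cube has n·2^(n-1) edges. With n = 27: 27·67108864 = 1811939328.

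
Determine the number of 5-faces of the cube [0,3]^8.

An n-cube has C(n,k)·2^(n-k) k-faces. Here C(8,5)·2^3 = 56·8 = 448.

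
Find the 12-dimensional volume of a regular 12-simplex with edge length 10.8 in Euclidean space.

V_12 = √(13) · 10.8^12 / (12! · 2^(12/2)) ≈ 296.169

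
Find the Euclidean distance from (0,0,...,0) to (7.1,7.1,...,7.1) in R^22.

d = √(7.1² + 7.1² + ... + 7.1²) [22 terms] = √(22·7.1²) = 7.1√22 ≈ 33.302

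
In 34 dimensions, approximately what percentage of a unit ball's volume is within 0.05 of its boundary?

1 - (1-0.05)^34 ≈ 0.825175 ≈ 82.52%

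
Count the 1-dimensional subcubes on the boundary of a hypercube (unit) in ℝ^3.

f_1(3-cube) = (3 choose 1) · 2^2 = 12.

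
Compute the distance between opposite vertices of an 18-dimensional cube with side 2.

||(2,2,...,2)|| = √(18)·2 ≈ 8.48528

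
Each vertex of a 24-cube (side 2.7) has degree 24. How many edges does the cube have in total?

Number of 1-faces = C(24,1)·2^(24-1) = 24·8388608 = 201326592.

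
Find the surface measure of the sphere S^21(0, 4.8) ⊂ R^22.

The surface area of an n-ball is 2π^(n/2) r^(n-1) / Γ(n/2). For n=22, r=4.8: 3.28081e+13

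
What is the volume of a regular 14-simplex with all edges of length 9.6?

For a regular n-simplex with edge a, V = (a^n / n!)·√((n+1)/2^n). With a=9.6, n=14: V ≈ 19.5986.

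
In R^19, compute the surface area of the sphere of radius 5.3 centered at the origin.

S = n·V_n(r)/r = 19·V_19(5.3)/5.3 (volume-to-surface relation), giving 9.64509e+12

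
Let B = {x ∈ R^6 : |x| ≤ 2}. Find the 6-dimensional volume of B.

The n-ball volume is π^(n/2)·r^n/Γ(n/2+1). With n=6, r=2: V = 32·π^3/3 ≈ 330.734.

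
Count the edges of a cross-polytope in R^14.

Each 1-face is the convex hull of 2 vertices, one chosen as ±e_i from each of 2 distinct axes: 2^2·C(14,2) = 364.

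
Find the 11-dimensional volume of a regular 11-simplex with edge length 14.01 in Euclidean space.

V_11 = √(12) · 14.01^11 / (11! · 2^(11/2)) ≈ 7826.89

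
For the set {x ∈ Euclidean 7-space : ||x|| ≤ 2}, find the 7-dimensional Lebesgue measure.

V = 2048·π^3/105 ≈ 604.77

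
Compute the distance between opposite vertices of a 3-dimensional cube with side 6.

d = √(6² + 6² + ... + 6²) [3 terms] = √(3·6²) = 6√3 ≈ 10.3923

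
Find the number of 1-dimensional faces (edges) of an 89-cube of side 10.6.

The 89-cube has n·2^(n-1) = 89·2^88 = 89·309485009821345068724781056 = 27544165874099711116505513984 edges.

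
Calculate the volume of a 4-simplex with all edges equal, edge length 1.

V_4 = √(5) · 1^4 / (4! · 2^(4/2)) ≈ 0.0232924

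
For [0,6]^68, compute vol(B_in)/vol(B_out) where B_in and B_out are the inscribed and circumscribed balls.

The radii are 6/2 and 6√68/2, so the volume ratio is (1/√68)^68 = 68^{-68/2} ≈ 4.95105e-63.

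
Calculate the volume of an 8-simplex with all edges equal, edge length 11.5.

V = (11.5^8 / 8!) · √((8+1) / 2^8) ≈ 1422.54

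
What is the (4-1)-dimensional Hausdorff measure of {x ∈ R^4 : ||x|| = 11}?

|∂B_4(11)| = 2662·π^2 ≈ 26272.9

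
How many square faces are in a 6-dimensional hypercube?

Number of 2-faces = C(6,2) · 2^(6-2) = 15 · 16 = 240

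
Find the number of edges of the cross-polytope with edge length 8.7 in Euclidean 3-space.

Number of 1-faces = 2^(1+1) · C(3,1+1) = 4 · 3 = 12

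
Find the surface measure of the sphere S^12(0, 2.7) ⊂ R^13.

S = n·V_n(r)/r = 13·V_13(2.7)/2.7 (volume-to-surface relation), giving 1.77685e+06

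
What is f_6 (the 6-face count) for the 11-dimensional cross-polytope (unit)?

Number of 6-faces = 2^(6+1) · C(11,6+1) = 128 · 330 = 42240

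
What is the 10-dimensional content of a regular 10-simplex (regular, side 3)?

V_10 = √(11) · 3^10 / (10! · 2^(10/2)) ≈ 0.00168654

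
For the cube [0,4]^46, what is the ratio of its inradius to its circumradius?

r_in = 4/2 (half the side); r_out = 4√46/2 (half the diagonal). Ratio = 1/√46 ≈ 0.147442.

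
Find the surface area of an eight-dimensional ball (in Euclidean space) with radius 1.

The surface area of an n-ball is 2π^(n/2) r^(n-1) / Γ(n/2). For n=8, r=1: π^4/3 ≈ 32.4697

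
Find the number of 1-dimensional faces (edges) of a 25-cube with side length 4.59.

An n-cube has n·2^(n-1) edges. With n = 25: 25·16777216 = 419430400.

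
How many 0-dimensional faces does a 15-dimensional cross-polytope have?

f_0(15-orthoplex) = 2^1 · (15 choose 1) = 30.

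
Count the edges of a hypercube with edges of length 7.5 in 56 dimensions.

Number of 1-faces = C(56,1)·2^(56-1) = 56·36028797018963968 = 2017612633061982208.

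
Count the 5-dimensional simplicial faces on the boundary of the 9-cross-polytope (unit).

An n-cross-polytope has 2^(k+1)·C(n,k+1) k-faces. Here 2^6·C(9,6) = 64·84 = 5376.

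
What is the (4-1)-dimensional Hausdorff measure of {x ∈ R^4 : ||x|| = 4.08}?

S = n·V_n(r)/r = 4·V_4(4.08)/4.08 (volume-to-surface relation), giving 1340.63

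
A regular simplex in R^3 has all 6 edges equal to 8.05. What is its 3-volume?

Volume = (√2/12) · 8.05³ = 61.4782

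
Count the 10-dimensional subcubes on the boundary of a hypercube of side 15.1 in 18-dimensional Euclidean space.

Number of 10-faces = C(18,10) · 2^(18-10) = 43758 · 256 = 11202048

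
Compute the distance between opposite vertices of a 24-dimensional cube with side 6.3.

The space diagonal of an n-cube of side s is s√n. Here 6.3·√24 ≈ 30.8636.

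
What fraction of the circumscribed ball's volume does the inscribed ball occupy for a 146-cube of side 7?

V_in / V_out = (r_in/r_out)^146 = (1/√146)^146 = 146^(-146/2) ≈ 1.00517e-158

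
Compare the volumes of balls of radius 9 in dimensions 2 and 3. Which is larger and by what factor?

V_2(9) ≈ 254.469, V_3(9) ≈ 3053.63. The 3-ball is larger by a factor of 12.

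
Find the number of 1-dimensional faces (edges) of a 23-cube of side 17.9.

Number of 1-faces = C(23,1)·2^(23-1) = 23·4194304 = 96468992.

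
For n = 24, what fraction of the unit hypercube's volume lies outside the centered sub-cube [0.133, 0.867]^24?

1 - (1 - 2·0.133)^24 = 1 - 0.734^24 ≈ 0.999402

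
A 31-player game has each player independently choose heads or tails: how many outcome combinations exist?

Each vertex is a binary string of length 31, so there are 2^31 = 2147483648.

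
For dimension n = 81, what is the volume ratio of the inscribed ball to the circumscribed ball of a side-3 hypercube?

The radii are 3/2 and 3√81/2, so the volume ratio is (1/√81)^81 = 81^{-81/2} ≈ 5.08577e-78.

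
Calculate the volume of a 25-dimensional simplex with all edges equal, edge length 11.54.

V = (11.54^25 / 25!) · √((25+1) / 2^25) ≈ 0.0203756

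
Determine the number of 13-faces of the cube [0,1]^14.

f_13(14-cube) = (14 choose 13) · 2^1 = 28.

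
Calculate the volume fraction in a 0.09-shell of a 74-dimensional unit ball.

1 - (1-0.09)^74 ≈ 0.999069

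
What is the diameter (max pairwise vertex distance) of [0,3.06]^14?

The space diagonal of an n-cube of side s is s√n. Here 3.06·√14 ≈ 11.4495.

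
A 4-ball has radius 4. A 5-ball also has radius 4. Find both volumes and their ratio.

V_4(4) ≈ 1263.31. V_5(4) ≈ 5390.12. Ratio V_4/V_5 ≈ 0.2344.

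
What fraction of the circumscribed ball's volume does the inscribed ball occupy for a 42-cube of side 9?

V_in/V_out = n^(-n/2) = 42^(-42/2) ≈ 8.1614e-35.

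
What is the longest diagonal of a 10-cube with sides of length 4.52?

||(4.52,4.52,...,4.52)|| = √(10)·4.52 ≈ 14.2935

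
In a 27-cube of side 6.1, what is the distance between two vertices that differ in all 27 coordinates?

d = √(6.1² + 6.1² + ... + 6.1²) [27 terms] = √(27·6.1²) = 6.1√27 ≈ 31.6965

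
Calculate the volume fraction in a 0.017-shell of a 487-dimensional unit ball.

1 - (1-0.017)^487 ≈ 0.999764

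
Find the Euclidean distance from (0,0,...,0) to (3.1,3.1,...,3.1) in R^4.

Diagonal = √4 · 3.1 = 6.2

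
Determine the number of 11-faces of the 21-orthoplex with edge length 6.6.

Number of 11-faces = 2^(11+1) · C(21,11+1) = 4096 · 293930 = 1203937280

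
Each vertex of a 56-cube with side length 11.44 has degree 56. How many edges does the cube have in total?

The 56-cube has n·2^(n-1) = 56·2^55 = 56·36028797018963968 = 2017612633061982208 edges.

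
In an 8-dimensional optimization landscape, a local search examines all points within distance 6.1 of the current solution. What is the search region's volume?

The n-ball volume is π^(n/2)·r^n/Γ(n/2+1). With n=8, r=6.1: V ≈ 7.78085e+06.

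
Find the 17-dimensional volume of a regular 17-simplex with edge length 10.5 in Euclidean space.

V_17 = √(18) · 10.5^17 / (17! · 2^(17/2)) ≈ 7.55146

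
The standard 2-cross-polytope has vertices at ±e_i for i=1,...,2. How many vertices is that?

The vertices are ±e_1, ..., ±e_2, so there are 2·2 = 4.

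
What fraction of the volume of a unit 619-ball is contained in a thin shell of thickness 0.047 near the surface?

Shell fraction = 1 - (1-0.047)^619 ≈ 1 - 1.144e-13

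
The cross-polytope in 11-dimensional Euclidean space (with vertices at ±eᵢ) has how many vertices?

The 11-dimensional cross-polytope has 2n = 2·11 = 22 vertices.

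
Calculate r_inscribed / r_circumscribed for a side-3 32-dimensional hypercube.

For an n-cube of any side s, the inradius is s/2 and the circumradius is s√n/2, so the ratio is 1/√32 ≈ 0.176777.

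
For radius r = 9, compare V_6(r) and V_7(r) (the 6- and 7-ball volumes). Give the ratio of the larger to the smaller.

V_6(9) ≈ 2.74633e+06, V_7(9) ≈ 2.25984e+07. The 7-ball is larger by a factor of 8.229.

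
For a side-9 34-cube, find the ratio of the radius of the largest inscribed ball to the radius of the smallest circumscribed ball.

Ratio = (s/2)/(s√34/2) = 34^(-1/2) ≈ 0.171499.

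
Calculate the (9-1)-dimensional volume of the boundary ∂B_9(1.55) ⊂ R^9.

|∂B_9(1.55)| ≈ 989.04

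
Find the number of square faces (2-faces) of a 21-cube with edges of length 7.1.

f_2(21-cube) = (21 choose 2) · 2^19 = 110100480.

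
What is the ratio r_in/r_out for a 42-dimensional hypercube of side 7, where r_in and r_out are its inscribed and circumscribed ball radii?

r_in = 7/2 (half the side); r_out = 7√42/2 (half the diagonal). Ratio = 1/√42 ≈ 0.154303.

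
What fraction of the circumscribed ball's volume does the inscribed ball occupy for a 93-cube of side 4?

V_in/V_out = n^(-n/2) = 93^(-93/2) ≈ 2.92108e-92.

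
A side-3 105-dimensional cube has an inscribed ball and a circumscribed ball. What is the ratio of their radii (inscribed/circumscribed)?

r_in / r_out = (3/2) / (3√105/2) = 1/√105 ≈ 0.09759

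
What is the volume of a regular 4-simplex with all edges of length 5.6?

V = (5.6^4 / 4!) · √((4+1) / 2^4) ≈ 22.9069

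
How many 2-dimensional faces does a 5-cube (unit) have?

An n-cube has C(n,k)·2^(n-k) k-faces. Here C(5,2)·2^3 = 10·8 = 80.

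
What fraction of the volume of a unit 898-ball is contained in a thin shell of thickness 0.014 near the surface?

Shell fraction = 1 - (1-0.014)^898 ≈ 0.999996827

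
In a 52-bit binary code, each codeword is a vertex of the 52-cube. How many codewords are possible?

Each vertex is a binary string of length 52, so there are 2^52 = 4503599627370496.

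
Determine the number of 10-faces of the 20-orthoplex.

Each 10-face is the convex hull of 11 vertices, one chosen as ±e_i from each of 11 distinct axes: 2^11·C(20,11) = 343982080.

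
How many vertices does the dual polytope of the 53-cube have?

The vertices are ±e_1, ..., ±e_53, so there are 2·53 = 106.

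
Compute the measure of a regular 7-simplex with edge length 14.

V = (14^7 / 7!) · √((7+1) / 2^7) ≈ 5228.84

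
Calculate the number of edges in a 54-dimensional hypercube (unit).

The 54-cube has n·2^(n-1) = 54·2^53 = 54·9007199254740992 = 486388759756013568 edges.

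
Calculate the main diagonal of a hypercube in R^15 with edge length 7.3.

d = √(7.3² + 7.3² + ... + 7.3²) [15 terms] = √(15·7.3²) = 7.3√15 ≈ 28.2728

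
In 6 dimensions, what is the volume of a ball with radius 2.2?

Volume = π^{6/2}·(2.2)^6/Γ(4) ≈ 585.915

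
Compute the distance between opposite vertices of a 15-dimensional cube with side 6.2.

The space diagonal of an n-cube of side s is s√n. Here 6.2·√15 ≈ 24.0125.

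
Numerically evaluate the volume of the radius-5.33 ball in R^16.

The n-ball volume is π^(n/2)·r^n/Γ(n/2+1). With n=16, r=5.33: V ≈ 9.98421e+10.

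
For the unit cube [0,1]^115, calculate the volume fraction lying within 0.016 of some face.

1 - (1 - 2·0.016)^115 = 1 - 0.968^115 ≈ 0.97625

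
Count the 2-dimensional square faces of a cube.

f_2(3-cube) = (3 choose 2) · 2^1 = 6.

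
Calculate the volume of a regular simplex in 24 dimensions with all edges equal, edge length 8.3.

For a regular n-simplex with edge a, V = (a^n / n!)·√((n+1)/2^n). With a=8.3, n=24: V ≈ 2.24791e-05.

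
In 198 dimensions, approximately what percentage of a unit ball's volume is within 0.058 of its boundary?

1 - (1-0.058)^198 ≈ 0.999993 ≈ 99.999272%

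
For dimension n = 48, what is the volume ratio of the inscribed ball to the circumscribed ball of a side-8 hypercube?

The radii are 8/2 and 8√48/2, so the volume ratio is (1/√48)^48 = 48^{-48/2} ≈ 4.469e-41.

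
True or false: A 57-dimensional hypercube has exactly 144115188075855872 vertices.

True. The 57-cube has 2^57 = 144115188075855872 vertices.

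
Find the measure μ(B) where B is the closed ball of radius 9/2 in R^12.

The n-ball volume is π^(n/2)·r^n/Γ(n/2+1). With n=12, r=9/2: V = 31381059609·π^6/327680 ≈ 9.20697e+07.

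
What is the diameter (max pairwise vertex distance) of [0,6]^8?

d = √(6² + 6² + ... + 6²) [8 terms] = √(8·6²) = 6√8 ≈ 16.9706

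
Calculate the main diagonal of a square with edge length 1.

||(1,1,...,1)|| = √(2)·1 ≈ 1.41421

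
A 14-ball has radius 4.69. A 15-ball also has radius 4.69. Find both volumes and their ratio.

V_14(4.69) ≈ 1.49293e+09. V_15(4.69) ≈ 4.45679e+09. Ratio V_14/V_15 ≈ 0.335.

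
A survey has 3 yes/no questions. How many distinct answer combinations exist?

Each vertex is a binary string of length 3, so there are 2^3 = 8.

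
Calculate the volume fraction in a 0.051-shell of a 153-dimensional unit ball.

Shell fraction = 1 - (1-0.051)^153 ≈ 0.999668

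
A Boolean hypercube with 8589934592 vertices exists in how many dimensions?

n = log_2(8589934592) = 33.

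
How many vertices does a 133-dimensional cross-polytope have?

The vertices are ±e_1, ..., ±e_133, so there are 2·133 = 266.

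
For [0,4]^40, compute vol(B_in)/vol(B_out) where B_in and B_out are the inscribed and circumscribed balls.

The radii are 4/2 and 4√40/2, so the volume ratio is (1/√40)^40 = 40^{-40/2} ≈ 9.09495e-33.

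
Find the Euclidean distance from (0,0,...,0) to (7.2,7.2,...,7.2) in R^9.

The space diagonal of an n-cube of side s is s√n. Here 7.2·√9 = 21.6.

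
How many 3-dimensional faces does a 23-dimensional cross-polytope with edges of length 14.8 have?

Number of 3-faces = 2^(3+1) · C(23,3+1) = 16 · 8855 = 141680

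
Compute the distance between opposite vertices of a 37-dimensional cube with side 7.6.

The space diagonal of an n-cube of side s is s√n. Here 7.6·√37 ≈ 46.229.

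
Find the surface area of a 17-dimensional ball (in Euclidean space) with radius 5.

|∂B_17(5)| = 3125000000000·π^8/81081 ≈ 3.65704e+11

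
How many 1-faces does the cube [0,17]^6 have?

Each of the 2^6 = 64 vertices has degree 6; total edges = 6·2^6/2 = 192.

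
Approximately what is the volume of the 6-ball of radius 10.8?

Volume = π^{6/2}·(10.8)^6/Γ(4) ≈ 8.20051e+06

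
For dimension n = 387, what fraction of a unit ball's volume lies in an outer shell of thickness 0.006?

1 - (1-0.006)^387 ≈ 0.902606 ≈ 90.26%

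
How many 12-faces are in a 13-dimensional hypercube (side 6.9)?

An n-cube has C(n,k)·2^(n-k) k-faces. Here C(13,12)·2^1 = 13·2 = 26.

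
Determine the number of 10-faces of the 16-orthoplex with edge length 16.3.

Each 10-face is the convex hull of 11 vertices, one chosen as ±e_i from each of 11 distinct axes: 2^11·C(16,11) = 8945664.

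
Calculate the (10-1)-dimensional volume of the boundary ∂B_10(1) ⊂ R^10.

S_10(1) = 2·π^(10/2)·(1)^9 / Γ(10/2) = π^5/12 ≈ 25.5016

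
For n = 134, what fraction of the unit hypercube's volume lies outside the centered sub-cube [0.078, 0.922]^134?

1 - (1 - 2·0.078)^134 = 1 - 0.844^134 ≈ 1 - 1.349e-10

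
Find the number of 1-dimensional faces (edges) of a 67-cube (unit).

Number of 1-faces = C(67,1)·2^(67-1) = 67·73786976294838206464 = 4943727411754159833088.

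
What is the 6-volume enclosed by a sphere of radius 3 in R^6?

The n-ball volume is π^(n/2)·r^n/Γ(n/2+1). With n=6, r=3: V = 243·π^3/2 ≈ 3767.26.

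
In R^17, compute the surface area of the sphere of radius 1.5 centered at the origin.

S = n·V_n(r)/r = 17·V_17(1.5)/1.5 (volume-to-surface relation), giving 531441·π^8/3203200 ≈ 1574.24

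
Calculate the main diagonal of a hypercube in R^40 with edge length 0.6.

d = √(0.6² + 0.6² + ... + 0.6²) [40 terms] = √(40·0.6²) = 0.6√40 ≈ 3.79473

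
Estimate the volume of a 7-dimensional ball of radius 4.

V = 262144·π^3/105 ≈ 77410.6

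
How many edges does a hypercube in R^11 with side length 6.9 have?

The 11-cube has n·2^(n-1) = 11·2^10 = 11·1024 = 11264 edges.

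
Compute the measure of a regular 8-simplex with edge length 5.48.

V = (5.48^8 / 8!) · √((8+1) / 2^8) ≈ 3.78203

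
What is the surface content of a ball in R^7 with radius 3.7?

S = n·V_n(r)/r = 7·V_7(3.7)/3.7 (volume-to-surface relation), giving 84857.2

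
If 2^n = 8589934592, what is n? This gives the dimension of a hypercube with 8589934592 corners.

2^n = 8589934592 ⇒ n = log_2(8589934592) = 33.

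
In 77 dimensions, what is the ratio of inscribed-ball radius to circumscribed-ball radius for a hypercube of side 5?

r_in = 5/2 (half the side); r_out = 5√77/2 (half the diagonal). Ratio = 1/√77 ≈ 0.113961.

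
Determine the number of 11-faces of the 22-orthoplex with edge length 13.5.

Number of 11-faces = 2^(11+1) · C(22,11+1) = 4096 · 646646 = 2648662016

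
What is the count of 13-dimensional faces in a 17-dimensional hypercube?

An n-cube has C(n,k)·2^(n-k) k-faces. Here C(17,13)·2^4 = 2380·16 = 38080.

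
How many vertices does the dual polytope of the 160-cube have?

Number of vertices = 2n = 320.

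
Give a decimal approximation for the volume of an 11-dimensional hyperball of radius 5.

The n-ball volume is π^(n/2)·r^n/Γ(n/2+1). With n=11, r=5: V = 625000000·π^5/2079 ≈ 9.19973e+07.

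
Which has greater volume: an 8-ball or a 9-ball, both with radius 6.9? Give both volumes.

V_8(6.9) ≈ 2.08536e+07. V_9(6.9) ≈ 1.16939e+08. The 9-ball is larger.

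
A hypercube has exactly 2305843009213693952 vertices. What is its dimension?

n = log_2(2305843009213693952) = 61.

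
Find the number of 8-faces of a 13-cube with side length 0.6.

Choose 8 of 13 axes to span the face (C(13,8) = 1287 ways), then fix each of the remaining 5 coordinates at one of its two extreme values (2^5 = 32 ways): 1287·32 = 41184.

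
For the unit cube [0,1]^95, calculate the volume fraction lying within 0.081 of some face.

Shell fraction = 1 - (1-0.162)^95 ≈ 0.9999999489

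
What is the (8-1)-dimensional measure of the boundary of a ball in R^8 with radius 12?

S = n·V_n(r)/r = 8·V_8(12)/12 (volume-to-surface relation), giving 11943936·π^4 ≈ 1.16345e+09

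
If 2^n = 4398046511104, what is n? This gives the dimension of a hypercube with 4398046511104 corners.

Since 2^n = 4398046511104, we have n = 42.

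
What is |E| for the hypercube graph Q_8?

An n-cube has n·2^(n-1) edges. With n = 8: 8·128 = 1024.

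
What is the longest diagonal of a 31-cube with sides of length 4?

The space diagonal of an n-cube of side s is s√n. Here 4·√31 ≈ 22.2711.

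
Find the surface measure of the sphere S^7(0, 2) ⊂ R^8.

S_8(2) = 2·π^(8/2)·(2)^7 / Γ(8/2) = 128·π^4/3 ≈ 4156.12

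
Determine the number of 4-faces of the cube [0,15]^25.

f_4(25-cube) = (25 choose 4) · 2^21 = 26528972800.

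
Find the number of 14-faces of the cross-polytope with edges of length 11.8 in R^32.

Each 14-face is the convex hull of 15 vertices, one chosen as ±e_i from each of 15 distinct axes: 2^15·C(32,15) = 18537602088960.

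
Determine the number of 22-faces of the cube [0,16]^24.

An n-cube has C(n,k)·2^(n-k) k-faces. Here C(24,22)·2^2 = 276·4 = 1104.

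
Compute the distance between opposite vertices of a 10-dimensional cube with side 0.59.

The space diagonal of an n-cube of side s is s√n. Here 0.59·√10 ≈ 1.86574.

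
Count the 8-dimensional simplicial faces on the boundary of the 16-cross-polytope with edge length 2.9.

f_8(16-orthoplex) = 2^9 · (16 choose 9) = 5857280.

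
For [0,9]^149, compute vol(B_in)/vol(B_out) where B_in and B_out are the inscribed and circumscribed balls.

V_in/V_out = n^(-n/2) = 149^(-149/2) ≈ 1.25205e-162.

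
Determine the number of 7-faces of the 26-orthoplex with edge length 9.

Each 7-face is the convex hull of 8 vertices, one chosen as ±e_i from each of 8 distinct axes: 2^8·C(26,8) = 399942400.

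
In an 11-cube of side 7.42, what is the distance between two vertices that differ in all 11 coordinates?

d = √(7.42² + 7.42² + ... + 7.42²) [11 terms] = √(11·7.42²) = 7.42√11 ≈ 24.6094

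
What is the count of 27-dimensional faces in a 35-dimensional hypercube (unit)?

An n-cube has C(n,k)·2^(n-k) k-faces. Here C(35,27)·2^8 = 23535820·256 = 6025169920.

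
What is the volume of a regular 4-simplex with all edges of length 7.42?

Volume = 7.42^4 · √(5/2^4) / 4! ≈ 70.604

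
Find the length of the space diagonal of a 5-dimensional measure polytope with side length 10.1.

||(10.1,10.1,...,10.1)|| = √(5)·10.1 ≈ 22.5843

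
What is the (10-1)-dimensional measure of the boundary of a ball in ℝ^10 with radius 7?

S = n·V_n(r)/r = 10·V_10(7)/7 (volume-to-surface relation), giving 40353607·π^5/12 ≈ 1.02908e+09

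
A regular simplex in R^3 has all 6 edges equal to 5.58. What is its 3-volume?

Volume = (√2/12) · 5.58³ = 20.4756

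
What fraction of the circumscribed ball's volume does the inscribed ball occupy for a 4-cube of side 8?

Volume scales as r^n, and r_in/r_out = 1/√4, giving (1/√4)^4 ≈ 0.0625.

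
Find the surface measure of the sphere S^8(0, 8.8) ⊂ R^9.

S_9(8.8) = 2·π^(9/2)·(8.8)^8 / Γ(9/2) ≈ 1.06763e+09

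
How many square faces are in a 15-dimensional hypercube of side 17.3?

Number of 2-faces = C(15,2) · 2^(15-2) = 105 · 8192 = 860160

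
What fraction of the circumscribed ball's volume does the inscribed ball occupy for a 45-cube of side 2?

V_in/V_out = n^(-n/2) = 45^(-45/2) ≈ 6.34919e-38.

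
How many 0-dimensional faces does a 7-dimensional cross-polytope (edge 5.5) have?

Each 0-face is the convex hull of 1 vertex, one chosen as ±e_i from each of 1 distinct axis: 2^1·C(7,1) = 14.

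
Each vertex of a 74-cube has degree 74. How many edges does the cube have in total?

Number of 1-faces = C(74,1)·2^(74-1) = 74·9444732965739290427392 = 698910239464707491627008.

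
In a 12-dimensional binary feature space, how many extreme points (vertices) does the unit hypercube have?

An n-cube has 2^n vertices; for n = 12 that is 2^12 = 4096.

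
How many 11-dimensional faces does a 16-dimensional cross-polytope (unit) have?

f_11(16-orthoplex) = 2^12 · (16 choose 12) = 7454720.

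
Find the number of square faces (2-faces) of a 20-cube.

Number of 2-faces = C(20,2) · 2^(20-2) = 190 · 262144 = 49807360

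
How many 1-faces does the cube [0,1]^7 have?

The 7-cube has n·2^(n-1) = 7·2^6 = 7·64 = 448 edges.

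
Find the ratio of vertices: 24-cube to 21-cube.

The 24-cube has 2^24 = 16777216 vertices. The 21-cube has 2^21 = 2097152 vertices. Ratio: 16777216/2097152 = 8.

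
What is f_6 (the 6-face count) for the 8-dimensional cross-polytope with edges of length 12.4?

An n-cross-polytope has 2^(k+1)·C(n,k+1) k-faces. Here 2^7·C(8,7) = 128·8 = 1024.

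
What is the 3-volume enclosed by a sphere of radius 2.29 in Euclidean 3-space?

The n-ball volume is π^(n/2)·r^n/Γ(n/2+1). With n=3, r=2.29: V ≈ 50.3031.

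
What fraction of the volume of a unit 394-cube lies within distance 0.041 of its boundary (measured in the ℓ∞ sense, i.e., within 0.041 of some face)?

The inner cube has side 1-2·0.041 = 0.918 and volume (0.918)^394 ≈ 2.291e-15, so the shell holds 1 - 2.291e-15 of the volume.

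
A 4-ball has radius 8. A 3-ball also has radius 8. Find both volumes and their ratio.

V_4(8) ≈ 20212.9. V_3(8) ≈ 2144.66. Ratio V_4/V_3 ≈ 9.425.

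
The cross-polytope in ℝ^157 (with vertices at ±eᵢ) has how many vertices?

The 157-dimensional cross-polytope has 2n = 2·157 = 314 vertices.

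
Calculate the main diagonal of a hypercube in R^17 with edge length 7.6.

Diagonal = √17 · 7.6 ≈ 31.3356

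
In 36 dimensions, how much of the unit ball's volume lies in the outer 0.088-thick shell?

1 - (1-0.088)^36 ≈ 0.963708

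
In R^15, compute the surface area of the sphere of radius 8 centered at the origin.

The surface area of an n-ball is 2π^(n/2) r^(n-1) / Γ(n/2). For n=15, r=8: 1125899906842624·π^7/135135 ≈ 2.51641e+13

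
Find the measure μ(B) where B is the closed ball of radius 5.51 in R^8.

The n-ball volume is π^(n/2)·r^n/Γ(n/2+1). With n=8, r=5.51: V ≈ 3.44827e+06.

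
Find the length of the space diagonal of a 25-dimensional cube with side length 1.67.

||(1.67,1.67,...,1.67)|| = √(25)·1.67 = 8.35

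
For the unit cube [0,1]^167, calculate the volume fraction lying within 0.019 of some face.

The inner cube has side 1-2·0.019 = 0.962 and volume (0.962)^167 ≈ 0.00155, so the shell holds 0.99845 of the volume.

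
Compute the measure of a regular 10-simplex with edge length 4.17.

For a regular n-simplex with edge a, V = (a^n / n!)·√((n+1)/2^n). With a=4.17, n=10: V ≈ 0.0454092.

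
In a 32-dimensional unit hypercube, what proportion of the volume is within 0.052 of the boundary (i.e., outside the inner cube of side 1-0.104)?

Shell fraction = 1 - (1-0.104)^32 ≈ 0.970225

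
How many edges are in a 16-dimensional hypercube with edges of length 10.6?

Number of 1-faces = C(16,1) · 2^(16-1) = 16 · 32768 = 524288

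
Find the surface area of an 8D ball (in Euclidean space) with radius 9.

The surface area of an n-ball is 2π^(n/2) r^(n-1) / Γ(n/2). For n=8, r=9: 1594323·π^4 ≈ 1.55302e+08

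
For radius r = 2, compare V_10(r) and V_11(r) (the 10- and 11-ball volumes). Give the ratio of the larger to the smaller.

V_10(2) ≈ 2611.37, V_11(2) ≈ 3858.64. The 11-ball is larger by a factor of 1.478.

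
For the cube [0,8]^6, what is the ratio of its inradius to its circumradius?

r_in / r_out = (8/2) / (8√6/2) = 1/√6 ≈ 0.408248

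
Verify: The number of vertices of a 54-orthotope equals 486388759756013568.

False. The 54-cube has 2^54 = 18014398509481984 vertices.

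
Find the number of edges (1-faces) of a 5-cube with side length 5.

Choose 1 of 5 axes to span the face (C(5,1) = 5 ways), then fix each of the remaining 4 coordinates at one of its two extreme values (2^4 = 16 ways): 5·16 = 80.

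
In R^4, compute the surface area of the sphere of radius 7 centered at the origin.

S_4(7) = 2·π^(4/2)·(7)^3 / Γ(4/2) = 686·π^2 ≈ 6770.55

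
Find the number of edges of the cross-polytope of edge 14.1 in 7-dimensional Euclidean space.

An n-cross-polytope has 2^(k+1)·C(n,k+1) k-faces. Here 2^2·C(7,2) = 4·21 = 84.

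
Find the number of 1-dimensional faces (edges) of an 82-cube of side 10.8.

Number of 1-faces = C(82,1)·2^(82-1) = 82·2417851639229258349412352 = 198263834416799184651812864.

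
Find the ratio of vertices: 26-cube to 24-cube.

The 26-cube has 2^26 = 67108864 vertices. The 24-cube has 2^24 = 16777216 vertices. Ratio: 67108864/16777216 = 4.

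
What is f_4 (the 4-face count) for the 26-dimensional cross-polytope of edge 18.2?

An n-cross-polytope has 2^(k+1)·C(n,k+1) k-faces. Here 2^5·C(26,5) = 32·65780 = 2104960.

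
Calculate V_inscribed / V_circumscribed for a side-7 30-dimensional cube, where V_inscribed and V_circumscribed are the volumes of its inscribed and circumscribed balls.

V_in / V_out = (r_in/r_out)^30 = (1/√30)^30 = 30^(-30/2) ≈ 6.96917e-23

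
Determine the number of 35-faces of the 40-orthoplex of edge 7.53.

An n-cross-polytope has 2^(k+1)·C(n,k+1) k-faces. Here 2^36·C(40,36) = 68719476736·91390 = 6280272978903040.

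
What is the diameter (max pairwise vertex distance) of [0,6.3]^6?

d = √(6.3² + 6.3² + ... + 6.3²) [6 terms] = √(6·6.3²) = 6.3√6 ≈ 15.4318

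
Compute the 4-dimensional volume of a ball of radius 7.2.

Volume = π^{4/2}·(7.2)^4/Γ(3) ≈ 13261.7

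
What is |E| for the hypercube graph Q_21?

The 21-cube has n·2^(n-1) = 21·2^20 = 21·1048576 = 22020096 edges.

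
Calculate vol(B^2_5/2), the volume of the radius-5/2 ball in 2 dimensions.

The n-ball volume is π^(n/2)·r^n/Γ(n/2+1). With n=2, r=5/2: V = 25·π/4 ≈ 19.635.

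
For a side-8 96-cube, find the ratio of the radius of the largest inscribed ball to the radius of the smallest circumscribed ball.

For an n-cube of any side s, the inradius is s/2 and the circumradius is s√n/2, so the ratio is 1/√96 ≈ 0.102062.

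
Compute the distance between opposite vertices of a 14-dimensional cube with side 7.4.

||(7.4,7.4,...,7.4)|| = √(14)·7.4 ≈ 27.6883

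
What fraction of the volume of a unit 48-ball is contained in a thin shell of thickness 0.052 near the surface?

V(inner)/V(outer) = ((1-0.052)/1)^48 ≈ 0.07705, so the shell fraction is 0.922945.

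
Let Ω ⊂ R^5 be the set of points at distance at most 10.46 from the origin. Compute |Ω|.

The n-ball volume is π^(n/2)·r^n/Γ(n/2+1). With n=5, r=10.46: V ≈ 659108.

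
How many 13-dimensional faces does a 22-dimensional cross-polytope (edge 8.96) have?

f_13(22-orthoplex) = 2^14 · (22 choose 14) = 5239111680.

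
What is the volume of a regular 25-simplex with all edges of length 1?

For a regular n-simplex with edge a, V = (a^n / n!)·√((n+1)/2^n). With a=1, n=25: V ≈ 5.675e-29.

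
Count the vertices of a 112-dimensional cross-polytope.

Number of vertices = 2n = 224.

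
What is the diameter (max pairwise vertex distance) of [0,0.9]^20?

d = √(0.9² + 0.9² + ... + 0.9²) [20 terms] = √(20·0.9²) = 0.9√20 ≈ 4.02492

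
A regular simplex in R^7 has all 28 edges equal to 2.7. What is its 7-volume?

Volume = 2.7^7 · √(8/2^7) / 7! ≈ 0.0518867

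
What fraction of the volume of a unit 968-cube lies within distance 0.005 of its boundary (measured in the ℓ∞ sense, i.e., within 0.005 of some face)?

The inner cube has side 1-2·0.005 = 0.99 and volume (0.99)^968 ≈ 5.955e-05, so the shell holds 0.99994 of the volume.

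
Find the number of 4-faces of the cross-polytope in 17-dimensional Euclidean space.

Number of 4-faces = 2^(4+1) · C(17,4+1) = 32 · 6188 = 198016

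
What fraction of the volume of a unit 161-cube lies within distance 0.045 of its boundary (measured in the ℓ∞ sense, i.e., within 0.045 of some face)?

The inner cube has side 1-2·0.045 = 0.91 and volume (0.91)^161 ≈ 2.545e-07, so the shell holds 0.9999997455 of the volume.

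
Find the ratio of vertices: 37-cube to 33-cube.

The 37-cube has 2^37 = 137438953472 vertices. The 33-cube has 2^33 = 8589934592 vertices. Ratio: 137438953472/8589934592 = 16.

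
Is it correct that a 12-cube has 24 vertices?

False. The 12-cube has 2^12 = 4096 vertices.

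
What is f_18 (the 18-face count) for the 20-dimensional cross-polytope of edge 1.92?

f_18(20-orthoplex) = 2^19 · (20 choose 19) = 10485760.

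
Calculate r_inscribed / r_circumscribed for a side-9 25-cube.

Ratio = (s/2)/(s√25/2) = 25^(-1/2) ≈ 0.2.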